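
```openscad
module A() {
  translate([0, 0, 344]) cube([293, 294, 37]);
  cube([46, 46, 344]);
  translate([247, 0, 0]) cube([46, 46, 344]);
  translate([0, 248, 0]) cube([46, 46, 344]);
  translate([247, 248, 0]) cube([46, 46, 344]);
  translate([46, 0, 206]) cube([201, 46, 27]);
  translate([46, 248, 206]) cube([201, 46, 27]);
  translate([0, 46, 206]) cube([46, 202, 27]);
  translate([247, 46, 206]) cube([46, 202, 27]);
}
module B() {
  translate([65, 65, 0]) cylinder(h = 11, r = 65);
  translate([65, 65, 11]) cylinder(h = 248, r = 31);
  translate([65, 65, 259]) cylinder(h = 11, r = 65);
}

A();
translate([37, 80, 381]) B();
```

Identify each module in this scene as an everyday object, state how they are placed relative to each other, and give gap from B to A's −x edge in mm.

A is a stool. B is a spool. The spool is on top of the stool. The gap from the spool to the stool's −x edge is 37 mm.

The spool's min-x is at 37; the stool's min-x is 0; gap = 37 mm.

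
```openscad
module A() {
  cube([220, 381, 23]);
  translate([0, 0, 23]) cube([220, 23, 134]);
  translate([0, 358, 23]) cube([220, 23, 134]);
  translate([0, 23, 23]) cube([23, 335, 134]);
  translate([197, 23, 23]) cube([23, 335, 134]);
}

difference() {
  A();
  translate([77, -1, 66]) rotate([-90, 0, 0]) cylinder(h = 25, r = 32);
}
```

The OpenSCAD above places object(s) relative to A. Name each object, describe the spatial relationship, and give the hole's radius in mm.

A is an open box. The open box has a circular hole through its front wall. The hole's radius is 32 mm.

The subtracted cylinder has r = 32 mm.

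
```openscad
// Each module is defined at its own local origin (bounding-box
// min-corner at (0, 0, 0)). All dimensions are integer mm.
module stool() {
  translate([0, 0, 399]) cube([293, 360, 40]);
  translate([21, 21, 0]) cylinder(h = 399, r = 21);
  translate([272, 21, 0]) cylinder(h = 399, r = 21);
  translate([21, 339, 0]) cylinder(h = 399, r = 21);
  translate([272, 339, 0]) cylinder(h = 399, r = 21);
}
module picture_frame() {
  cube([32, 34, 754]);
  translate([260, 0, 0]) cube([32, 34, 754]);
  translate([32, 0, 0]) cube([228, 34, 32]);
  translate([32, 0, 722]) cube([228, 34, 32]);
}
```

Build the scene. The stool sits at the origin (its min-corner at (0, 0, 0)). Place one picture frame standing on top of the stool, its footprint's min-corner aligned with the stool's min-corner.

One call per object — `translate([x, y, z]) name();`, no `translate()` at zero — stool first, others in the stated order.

stool();
translate([0, 0, 439]) picture_frame();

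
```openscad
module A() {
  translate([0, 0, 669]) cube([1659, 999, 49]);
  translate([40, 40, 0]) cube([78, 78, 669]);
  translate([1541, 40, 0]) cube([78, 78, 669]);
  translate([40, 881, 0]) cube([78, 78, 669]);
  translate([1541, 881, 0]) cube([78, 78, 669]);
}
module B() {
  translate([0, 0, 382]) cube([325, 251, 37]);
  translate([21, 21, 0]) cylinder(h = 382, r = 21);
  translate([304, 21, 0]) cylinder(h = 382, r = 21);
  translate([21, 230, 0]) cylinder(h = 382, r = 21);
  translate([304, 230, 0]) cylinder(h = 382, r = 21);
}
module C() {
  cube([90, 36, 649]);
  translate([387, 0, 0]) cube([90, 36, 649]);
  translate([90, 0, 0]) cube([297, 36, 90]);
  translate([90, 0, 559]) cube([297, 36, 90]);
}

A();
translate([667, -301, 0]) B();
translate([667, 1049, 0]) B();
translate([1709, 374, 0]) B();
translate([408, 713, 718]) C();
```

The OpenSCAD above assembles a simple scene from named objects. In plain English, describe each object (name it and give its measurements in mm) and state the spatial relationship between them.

A is a table with a 1659×999 mm rectangular top, 49 mm thick, top surface at z = 718 mm, supported by four 78×78 mm square legs, each inset 40 mm from the nearest pair of top edges, running from the floor.

B is a four-legged stool. The seat is 325×251 mm, 37 mm thick, top at z = 419 mm. It stands on four round legs, each 42 mm in diameter, from z = 0 to the seat underside, each leg's axis is inset half a diameter from the nearest pair of seat edges (so the leg's bounding box is flush with the corner).

C is a picture frame with a 297×469 mm rectangular opening (x by z) and a uniform 90 mm border on every side. Frame depth is 36 mm along y. It is built from two vertical stiles running the full outside height and two horizontal rails spanning the gap between the stiles.

Three stools sit around the table at the −y, +y, +x sides. The picture frame is on top of the table.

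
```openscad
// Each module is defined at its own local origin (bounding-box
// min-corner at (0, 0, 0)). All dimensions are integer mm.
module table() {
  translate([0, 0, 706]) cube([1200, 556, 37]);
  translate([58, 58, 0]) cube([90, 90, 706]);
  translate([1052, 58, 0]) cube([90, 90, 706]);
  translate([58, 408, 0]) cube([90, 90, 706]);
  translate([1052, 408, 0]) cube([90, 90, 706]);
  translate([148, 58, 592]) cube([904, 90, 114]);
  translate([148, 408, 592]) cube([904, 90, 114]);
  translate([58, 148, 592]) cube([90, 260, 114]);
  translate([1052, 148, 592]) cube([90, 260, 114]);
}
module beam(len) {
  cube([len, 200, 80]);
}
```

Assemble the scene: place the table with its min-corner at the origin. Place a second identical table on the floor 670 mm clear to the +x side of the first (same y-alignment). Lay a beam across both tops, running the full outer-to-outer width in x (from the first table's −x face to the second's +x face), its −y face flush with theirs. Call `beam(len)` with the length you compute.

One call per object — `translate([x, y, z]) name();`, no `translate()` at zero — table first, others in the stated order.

table();
translate([1870, 0, 0]) table();
translate([0, 0, 743]) beam(3070);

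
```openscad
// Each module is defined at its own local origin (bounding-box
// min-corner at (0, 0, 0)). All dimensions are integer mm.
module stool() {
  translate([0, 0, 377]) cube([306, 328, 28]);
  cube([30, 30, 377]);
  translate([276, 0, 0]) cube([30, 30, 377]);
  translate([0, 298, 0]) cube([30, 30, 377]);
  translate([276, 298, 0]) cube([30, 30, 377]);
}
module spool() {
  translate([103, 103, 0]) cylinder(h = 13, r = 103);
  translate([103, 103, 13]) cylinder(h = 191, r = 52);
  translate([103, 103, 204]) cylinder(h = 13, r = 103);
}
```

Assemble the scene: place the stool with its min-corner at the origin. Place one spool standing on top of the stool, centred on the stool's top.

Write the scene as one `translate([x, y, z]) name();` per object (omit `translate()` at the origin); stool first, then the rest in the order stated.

stool();
translate([50, 61, 405]) spool();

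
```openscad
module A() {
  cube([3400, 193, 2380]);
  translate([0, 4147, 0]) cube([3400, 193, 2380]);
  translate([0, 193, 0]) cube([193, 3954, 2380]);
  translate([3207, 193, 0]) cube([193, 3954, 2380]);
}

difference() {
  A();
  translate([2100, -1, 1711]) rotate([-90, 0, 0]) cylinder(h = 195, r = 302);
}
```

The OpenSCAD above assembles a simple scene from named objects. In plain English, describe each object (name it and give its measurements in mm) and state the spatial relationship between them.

A is a box-shaped house frame (walls only): outside footprint 3400×4340 mm, wall height 2380 mm, wall thickness 193 mm. The two y-facing walls run the full x-width; the two x-facing walls fit between the inner faces of the y-facing walls.

The house frame has a circular hole of radius 302 mm through its front wall, centred at (x = 2100, z = 1711).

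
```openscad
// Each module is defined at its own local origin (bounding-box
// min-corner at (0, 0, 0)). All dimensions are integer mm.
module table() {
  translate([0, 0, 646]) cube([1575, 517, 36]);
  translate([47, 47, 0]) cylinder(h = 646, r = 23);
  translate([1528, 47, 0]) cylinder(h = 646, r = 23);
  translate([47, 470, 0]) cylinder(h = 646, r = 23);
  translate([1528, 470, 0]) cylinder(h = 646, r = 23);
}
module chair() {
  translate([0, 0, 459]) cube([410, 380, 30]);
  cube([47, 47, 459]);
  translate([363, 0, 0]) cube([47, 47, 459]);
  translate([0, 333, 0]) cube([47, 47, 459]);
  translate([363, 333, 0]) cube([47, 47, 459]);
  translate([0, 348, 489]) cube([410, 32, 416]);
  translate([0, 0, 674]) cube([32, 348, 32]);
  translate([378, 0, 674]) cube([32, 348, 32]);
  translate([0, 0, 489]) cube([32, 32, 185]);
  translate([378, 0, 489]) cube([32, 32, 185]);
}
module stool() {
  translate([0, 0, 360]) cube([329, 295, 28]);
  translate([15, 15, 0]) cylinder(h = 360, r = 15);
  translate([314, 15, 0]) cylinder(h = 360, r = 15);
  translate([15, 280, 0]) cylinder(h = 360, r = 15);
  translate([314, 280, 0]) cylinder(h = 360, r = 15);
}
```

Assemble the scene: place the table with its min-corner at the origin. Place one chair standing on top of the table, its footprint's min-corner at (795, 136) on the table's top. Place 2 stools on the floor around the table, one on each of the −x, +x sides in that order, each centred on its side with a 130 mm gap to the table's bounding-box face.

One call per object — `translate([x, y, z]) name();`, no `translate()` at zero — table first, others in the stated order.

table();
translate([795, 136, 682]) chair();
translate([-459, 111, 0]) stool();
translate([1705, 111, 0]) stool();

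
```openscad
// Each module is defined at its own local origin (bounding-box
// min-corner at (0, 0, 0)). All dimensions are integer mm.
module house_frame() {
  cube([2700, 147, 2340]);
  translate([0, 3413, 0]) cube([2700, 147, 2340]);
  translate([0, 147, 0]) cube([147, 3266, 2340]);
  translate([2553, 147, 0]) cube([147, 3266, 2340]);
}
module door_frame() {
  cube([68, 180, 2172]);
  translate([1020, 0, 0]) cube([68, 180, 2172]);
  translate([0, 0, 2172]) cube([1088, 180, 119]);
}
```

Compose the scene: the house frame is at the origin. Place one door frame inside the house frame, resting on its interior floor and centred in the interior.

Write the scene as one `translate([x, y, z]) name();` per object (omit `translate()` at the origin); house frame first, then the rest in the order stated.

house_frame();
translate([806, 1690, 0]) door_frame();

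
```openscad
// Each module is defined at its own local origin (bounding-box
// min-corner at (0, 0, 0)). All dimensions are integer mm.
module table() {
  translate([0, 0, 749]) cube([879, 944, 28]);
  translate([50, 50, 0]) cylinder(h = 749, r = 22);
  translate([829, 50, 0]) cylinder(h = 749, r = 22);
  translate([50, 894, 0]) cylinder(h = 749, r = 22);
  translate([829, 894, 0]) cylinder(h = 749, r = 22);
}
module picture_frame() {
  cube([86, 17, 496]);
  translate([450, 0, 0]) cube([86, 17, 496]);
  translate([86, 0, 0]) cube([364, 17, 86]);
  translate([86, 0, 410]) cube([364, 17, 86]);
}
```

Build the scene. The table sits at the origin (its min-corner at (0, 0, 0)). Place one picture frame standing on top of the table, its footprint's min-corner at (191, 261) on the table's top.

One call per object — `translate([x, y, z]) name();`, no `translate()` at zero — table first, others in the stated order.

table();
translate([191, 261, 777]) picture_frame();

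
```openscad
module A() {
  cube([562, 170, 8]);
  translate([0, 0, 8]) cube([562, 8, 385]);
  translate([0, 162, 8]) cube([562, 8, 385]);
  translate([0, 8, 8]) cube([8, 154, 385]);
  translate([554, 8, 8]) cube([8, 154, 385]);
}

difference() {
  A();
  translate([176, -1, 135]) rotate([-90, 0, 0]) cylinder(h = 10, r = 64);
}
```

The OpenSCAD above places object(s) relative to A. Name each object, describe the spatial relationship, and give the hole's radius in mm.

A is an open box. The open box has a circular hole through its front wall. The hole's radius is 64 mm.

The subtracted cylinder has r = 64 mm.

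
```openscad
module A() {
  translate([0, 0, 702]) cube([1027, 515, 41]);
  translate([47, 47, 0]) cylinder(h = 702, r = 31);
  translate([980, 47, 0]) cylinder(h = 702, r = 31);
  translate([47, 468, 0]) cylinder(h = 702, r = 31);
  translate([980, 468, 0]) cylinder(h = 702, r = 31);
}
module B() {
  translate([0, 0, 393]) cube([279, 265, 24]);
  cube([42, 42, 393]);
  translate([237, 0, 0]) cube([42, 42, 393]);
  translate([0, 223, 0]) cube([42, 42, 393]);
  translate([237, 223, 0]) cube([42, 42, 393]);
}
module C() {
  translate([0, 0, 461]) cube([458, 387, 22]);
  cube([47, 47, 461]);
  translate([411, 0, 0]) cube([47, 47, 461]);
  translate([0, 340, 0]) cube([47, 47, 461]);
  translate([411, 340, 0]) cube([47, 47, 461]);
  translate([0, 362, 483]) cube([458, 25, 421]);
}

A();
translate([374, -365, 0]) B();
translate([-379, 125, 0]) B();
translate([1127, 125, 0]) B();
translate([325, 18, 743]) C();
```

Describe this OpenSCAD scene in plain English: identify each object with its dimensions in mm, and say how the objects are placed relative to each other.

A is a table with a 1027×515 mm rectangular top, 41 mm thick, top surface at z = 743 mm, supported by four round legs of 62 mm diameter, each leg's bounding box inset 16 mm from the nearest pair of top edges, running from the floor.

B is a four-legged stool. The seat is a 279×265×24 mm slab whose top surface is at z = 417 mm; four square legs, each 42×42 mm in cross-section, run from the floor (z = 0) to the underside of the seat, each flush with a corner of the seat.

C is a chair. The seat is a 458×387×22 mm slab with its top at z = 483 mm, on four 47×47 mm corner legs (flush with the seat edges, standing on z = 0). A flat backrest 25 mm thick, 421 mm tall, spans the full seat width and rises from the seat top along its +y edge, rear face flush with the rear of the seat.

Three stools sit around the table at the −y, −x, +x sides. The chair is on top of the table.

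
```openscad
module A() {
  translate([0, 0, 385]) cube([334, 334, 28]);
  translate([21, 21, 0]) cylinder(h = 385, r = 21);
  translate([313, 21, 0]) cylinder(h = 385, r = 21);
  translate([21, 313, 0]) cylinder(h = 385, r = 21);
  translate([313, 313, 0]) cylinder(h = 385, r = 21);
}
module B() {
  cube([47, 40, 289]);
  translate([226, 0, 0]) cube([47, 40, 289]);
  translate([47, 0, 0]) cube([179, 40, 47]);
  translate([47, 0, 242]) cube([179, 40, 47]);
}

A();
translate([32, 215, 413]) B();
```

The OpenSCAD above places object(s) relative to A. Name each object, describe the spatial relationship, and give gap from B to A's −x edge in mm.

The picture frame's min-x is at 32; the stool's min-x is 0; gap = 32 mm.

A is a stool. B is a picture frame. The picture frame is on top of the stool. The gap from the picture frame to the stool's −x edge is 32 mm.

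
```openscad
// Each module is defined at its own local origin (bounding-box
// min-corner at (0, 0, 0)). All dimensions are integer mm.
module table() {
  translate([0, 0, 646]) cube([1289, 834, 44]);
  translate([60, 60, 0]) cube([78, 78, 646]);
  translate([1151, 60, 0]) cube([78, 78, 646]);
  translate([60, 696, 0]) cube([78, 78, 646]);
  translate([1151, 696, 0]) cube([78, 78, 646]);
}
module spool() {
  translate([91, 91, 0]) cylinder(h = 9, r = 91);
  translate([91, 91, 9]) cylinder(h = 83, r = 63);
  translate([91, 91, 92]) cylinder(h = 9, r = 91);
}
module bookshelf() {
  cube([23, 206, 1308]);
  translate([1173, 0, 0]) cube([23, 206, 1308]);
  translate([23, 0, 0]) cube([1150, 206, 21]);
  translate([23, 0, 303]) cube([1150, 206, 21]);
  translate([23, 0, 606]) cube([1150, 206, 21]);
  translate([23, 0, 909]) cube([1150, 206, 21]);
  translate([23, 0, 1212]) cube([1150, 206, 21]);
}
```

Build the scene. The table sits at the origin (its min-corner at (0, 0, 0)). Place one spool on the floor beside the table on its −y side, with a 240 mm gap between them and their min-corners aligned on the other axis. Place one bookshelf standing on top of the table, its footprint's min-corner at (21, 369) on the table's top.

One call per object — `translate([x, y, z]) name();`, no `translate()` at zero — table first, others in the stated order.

table();
translate([0, -422, 0]) spool();
translate([21, 369, 690]) bookshelf();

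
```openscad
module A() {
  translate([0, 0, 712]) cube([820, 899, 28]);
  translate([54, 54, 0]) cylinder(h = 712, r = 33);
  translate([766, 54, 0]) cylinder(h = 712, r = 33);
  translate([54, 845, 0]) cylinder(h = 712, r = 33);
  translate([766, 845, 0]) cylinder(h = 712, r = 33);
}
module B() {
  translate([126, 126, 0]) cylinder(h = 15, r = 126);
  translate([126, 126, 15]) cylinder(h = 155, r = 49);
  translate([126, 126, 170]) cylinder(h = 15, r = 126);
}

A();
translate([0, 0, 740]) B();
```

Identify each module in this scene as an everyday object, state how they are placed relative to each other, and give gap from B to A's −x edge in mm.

The spool's min-x is at 0; the table's min-x is 0; gap = 0 mm.

A is a table. B is a spool. The spool is on top of the table. The gap from the spool to the table's −x edge is 0 mm.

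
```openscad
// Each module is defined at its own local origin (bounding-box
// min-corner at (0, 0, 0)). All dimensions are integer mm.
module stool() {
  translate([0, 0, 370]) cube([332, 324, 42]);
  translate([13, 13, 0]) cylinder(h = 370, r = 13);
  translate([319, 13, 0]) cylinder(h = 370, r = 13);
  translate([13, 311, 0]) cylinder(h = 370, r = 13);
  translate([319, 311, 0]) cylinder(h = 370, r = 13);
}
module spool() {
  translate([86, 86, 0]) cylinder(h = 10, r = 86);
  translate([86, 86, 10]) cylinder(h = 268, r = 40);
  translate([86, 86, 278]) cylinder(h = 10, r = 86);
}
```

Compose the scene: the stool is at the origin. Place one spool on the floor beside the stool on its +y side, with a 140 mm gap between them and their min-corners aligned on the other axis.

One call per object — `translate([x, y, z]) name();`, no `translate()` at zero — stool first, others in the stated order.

stool();
translate([0, 464, 0]) spool();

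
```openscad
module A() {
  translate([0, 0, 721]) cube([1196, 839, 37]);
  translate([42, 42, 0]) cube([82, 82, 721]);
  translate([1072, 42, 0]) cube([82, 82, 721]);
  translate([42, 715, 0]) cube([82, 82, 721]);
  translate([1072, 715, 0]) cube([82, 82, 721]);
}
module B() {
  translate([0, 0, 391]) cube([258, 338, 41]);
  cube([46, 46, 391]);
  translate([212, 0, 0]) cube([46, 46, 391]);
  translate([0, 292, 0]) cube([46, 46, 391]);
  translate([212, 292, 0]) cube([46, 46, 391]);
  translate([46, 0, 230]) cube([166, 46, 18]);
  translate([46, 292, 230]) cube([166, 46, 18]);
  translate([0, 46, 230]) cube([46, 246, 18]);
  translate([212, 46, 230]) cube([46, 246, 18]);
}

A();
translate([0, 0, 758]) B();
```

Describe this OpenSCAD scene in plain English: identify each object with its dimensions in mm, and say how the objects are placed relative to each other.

A is a table with a 1196×839 mm rectangular top, 37 mm thick, top surface at z = 758 mm, supported by four 82×82 mm square legs, each inset 42 mm from the nearest pair of top edges, running from the floor.

B is a four-legged stool. The seat is a 258×338×41 mm slab whose top surface is at z = 432 mm; four square legs, each 46×46 mm in cross-section, run from the floor (z = 0) to the underside of the seat, each flush with a corner of the seat. Four stretchers, 46 mm wide and 18 mm tall, connect adjacent legs with their undersides at z = 230 mm, each running between the inner faces of the legs it joins and aligned with the legs' outer faces on the other axis.

The stool is on top of the table.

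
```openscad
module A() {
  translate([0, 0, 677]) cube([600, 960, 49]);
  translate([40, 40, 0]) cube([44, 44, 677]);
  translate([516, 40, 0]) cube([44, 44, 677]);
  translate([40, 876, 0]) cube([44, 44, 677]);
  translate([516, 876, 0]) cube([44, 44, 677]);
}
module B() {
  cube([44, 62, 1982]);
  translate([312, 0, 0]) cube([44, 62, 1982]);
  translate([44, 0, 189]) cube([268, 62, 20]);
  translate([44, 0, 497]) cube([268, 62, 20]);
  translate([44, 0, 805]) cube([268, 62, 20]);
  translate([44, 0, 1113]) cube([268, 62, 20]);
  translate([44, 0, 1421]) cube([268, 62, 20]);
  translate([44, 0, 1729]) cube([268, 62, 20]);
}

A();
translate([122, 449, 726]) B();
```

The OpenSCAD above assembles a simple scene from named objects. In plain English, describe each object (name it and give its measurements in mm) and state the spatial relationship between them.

A is a rectangular dining table. The top is 600×960×49 mm with its upper surface at z = 726 mm. It stands on four 44×44 mm square legs, each inset 40 mm from the nearest pair of top edges, running from the floor to the underside of the top.

B is a wooden ladder with two side rails of 44×62 mm section and 1982 mm height, set 356 mm apart overall. Between them run 6 rectangular rungs (62 mm deep, 20 mm thick), front faces flush with the rails' −y face. The bottom of the first rung is 189 mm above the floor and each subsequent rung is 308 mm higher than the one below.

The ladder is on top of the table, centred.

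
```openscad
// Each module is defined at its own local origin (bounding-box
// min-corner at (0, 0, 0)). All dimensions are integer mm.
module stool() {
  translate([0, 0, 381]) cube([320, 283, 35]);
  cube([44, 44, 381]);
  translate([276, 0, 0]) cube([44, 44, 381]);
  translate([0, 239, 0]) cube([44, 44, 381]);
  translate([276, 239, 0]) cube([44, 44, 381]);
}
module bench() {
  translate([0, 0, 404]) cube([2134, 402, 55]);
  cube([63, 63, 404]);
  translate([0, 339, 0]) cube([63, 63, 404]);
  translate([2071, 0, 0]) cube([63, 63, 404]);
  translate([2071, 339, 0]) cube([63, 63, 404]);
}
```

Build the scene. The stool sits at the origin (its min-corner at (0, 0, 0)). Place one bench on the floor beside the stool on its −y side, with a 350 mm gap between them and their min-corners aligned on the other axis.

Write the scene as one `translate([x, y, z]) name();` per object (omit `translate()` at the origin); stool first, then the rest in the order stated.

stool();
translate([0, -752, 0]) bench();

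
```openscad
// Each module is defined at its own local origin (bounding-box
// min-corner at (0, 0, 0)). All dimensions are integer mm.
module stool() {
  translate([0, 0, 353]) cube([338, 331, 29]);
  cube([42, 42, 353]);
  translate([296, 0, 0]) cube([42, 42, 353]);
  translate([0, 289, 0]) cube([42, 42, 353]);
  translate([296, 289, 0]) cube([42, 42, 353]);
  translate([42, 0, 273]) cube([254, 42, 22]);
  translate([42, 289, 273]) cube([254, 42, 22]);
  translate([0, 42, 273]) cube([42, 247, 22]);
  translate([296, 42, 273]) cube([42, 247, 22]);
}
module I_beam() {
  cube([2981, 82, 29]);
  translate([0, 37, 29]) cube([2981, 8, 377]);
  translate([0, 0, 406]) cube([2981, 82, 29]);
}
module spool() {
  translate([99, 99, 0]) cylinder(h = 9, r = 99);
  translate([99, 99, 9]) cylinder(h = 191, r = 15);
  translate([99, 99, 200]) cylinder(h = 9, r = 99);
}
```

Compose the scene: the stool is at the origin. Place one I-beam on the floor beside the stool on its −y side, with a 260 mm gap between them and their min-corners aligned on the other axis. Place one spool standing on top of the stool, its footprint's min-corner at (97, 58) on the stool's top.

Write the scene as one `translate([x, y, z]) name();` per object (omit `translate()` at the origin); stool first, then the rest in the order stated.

stool();
translate([0, -342, 0]) I_beam();
translate([97, 58, 382]) spool();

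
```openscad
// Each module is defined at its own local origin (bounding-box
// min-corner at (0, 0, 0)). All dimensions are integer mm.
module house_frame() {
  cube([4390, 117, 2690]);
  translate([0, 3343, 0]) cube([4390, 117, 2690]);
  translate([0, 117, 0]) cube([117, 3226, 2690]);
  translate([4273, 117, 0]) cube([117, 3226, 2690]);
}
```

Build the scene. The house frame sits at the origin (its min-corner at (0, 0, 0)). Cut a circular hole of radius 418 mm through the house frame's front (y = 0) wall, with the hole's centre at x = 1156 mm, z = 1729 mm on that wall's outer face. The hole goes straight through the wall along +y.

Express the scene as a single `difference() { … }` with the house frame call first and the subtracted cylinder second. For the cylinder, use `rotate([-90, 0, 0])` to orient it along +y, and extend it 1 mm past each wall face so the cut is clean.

difference() {
  house_frame();
  translate([1156, -1, 1729]) rotate([-90, 0, 0]) cylinder(h = 119, r = 418);
}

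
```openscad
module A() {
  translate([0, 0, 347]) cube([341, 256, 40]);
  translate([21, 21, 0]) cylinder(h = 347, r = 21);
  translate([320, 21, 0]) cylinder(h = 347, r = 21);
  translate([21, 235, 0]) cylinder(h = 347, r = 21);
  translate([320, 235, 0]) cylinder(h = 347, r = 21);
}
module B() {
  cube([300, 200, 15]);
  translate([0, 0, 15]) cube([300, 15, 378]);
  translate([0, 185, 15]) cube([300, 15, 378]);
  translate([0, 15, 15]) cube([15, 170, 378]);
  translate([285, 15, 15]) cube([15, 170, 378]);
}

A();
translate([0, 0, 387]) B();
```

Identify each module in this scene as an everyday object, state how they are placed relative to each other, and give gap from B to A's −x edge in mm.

A is a stool. B is an open box. The open box is on top of the stool. The gap from the open box to the stool's −x edge is 0 mm.

The open box's min-x is at 0; the stool's min-x is 0; gap = 0 mm.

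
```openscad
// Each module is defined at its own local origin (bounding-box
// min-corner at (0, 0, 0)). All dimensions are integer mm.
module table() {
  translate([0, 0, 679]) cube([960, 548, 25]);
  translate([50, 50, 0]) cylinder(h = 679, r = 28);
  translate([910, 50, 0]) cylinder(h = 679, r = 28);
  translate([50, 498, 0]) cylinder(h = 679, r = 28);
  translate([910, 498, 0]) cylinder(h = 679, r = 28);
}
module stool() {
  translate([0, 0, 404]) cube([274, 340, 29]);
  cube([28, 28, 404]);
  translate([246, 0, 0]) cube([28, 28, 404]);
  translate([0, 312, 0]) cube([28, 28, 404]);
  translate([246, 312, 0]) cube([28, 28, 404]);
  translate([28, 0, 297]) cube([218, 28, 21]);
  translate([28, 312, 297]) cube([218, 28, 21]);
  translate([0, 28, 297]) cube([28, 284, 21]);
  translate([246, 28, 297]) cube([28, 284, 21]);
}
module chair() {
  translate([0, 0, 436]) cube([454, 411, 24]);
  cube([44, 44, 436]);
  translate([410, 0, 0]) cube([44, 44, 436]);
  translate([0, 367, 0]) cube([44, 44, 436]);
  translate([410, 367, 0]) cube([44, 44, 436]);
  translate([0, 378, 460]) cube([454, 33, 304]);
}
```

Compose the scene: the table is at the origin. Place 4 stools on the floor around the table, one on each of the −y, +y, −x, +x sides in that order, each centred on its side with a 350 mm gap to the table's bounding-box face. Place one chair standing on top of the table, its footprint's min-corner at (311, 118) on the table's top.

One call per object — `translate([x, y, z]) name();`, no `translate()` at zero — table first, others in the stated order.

table();
translate([343, -690, 0]) stool();
translate([343, 898, 0]) stool();
translate([-624, 104, 0]) stool();
translate([1310, 104, 0]) stool();
translate([311, 118, 704]) chair();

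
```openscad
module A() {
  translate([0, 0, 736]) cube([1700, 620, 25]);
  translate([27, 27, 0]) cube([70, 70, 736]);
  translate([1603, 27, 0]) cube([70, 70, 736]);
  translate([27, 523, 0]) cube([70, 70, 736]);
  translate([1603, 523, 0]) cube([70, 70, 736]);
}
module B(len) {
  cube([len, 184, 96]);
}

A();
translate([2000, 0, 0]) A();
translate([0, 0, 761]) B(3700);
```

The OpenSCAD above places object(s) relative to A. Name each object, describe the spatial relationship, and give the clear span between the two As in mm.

Second table starts at x = 2000; first ends at x = 1700; clear span = 2000 − 1700 = 300 mm.

A is a table. B is a beam. A beam spans the tops of two tables. The clear span between the two tables is 300 mm.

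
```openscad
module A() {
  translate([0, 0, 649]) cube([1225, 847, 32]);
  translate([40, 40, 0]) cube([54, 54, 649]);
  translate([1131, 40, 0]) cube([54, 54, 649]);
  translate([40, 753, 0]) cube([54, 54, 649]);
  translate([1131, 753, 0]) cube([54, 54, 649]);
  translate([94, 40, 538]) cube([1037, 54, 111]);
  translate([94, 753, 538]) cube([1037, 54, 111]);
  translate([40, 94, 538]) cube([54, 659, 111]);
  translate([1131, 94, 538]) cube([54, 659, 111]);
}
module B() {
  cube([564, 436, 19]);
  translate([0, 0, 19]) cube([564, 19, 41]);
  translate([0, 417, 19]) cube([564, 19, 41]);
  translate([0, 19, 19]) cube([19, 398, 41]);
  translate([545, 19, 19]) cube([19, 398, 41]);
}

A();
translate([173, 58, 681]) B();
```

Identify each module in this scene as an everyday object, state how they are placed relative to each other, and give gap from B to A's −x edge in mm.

A is a table. B is an open box. The open box is on top of the table. The gap from the open box to the table's −x edge is 173 mm.

The open box's min-x is at 173; the table's min-x is 0; gap = 173 mm.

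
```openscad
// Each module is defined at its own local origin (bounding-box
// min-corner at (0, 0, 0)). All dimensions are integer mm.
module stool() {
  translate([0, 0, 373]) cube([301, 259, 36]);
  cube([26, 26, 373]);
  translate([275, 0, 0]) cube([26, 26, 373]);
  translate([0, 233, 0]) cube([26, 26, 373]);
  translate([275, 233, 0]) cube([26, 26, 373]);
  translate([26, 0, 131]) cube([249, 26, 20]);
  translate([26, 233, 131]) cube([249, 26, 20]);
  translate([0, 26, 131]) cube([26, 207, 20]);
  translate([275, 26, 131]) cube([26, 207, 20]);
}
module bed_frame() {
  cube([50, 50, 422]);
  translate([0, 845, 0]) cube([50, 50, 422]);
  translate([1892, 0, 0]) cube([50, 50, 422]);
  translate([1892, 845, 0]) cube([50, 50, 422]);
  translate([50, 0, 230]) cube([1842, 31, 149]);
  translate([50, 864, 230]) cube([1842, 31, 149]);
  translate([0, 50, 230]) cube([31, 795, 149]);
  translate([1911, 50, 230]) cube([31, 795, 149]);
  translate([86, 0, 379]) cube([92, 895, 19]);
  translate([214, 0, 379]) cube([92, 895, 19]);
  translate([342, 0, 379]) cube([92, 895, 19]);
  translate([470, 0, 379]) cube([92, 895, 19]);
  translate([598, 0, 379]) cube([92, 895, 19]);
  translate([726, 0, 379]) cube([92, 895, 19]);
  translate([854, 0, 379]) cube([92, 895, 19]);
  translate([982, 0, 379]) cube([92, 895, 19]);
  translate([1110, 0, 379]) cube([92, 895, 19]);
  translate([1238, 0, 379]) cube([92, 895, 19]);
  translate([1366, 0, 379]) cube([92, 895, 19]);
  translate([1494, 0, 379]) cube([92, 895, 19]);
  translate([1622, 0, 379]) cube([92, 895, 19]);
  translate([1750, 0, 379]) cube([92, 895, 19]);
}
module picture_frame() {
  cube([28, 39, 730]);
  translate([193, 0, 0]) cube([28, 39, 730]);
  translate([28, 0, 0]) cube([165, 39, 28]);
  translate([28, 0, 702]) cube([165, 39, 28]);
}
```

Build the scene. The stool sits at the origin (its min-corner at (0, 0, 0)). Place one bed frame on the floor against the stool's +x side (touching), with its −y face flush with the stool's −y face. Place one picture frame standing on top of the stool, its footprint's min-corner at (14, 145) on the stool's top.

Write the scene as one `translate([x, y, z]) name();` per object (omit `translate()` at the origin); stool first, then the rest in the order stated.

stool();
translate([301, 0, 0]) bed_frame();
translate([14, 145, 409]) picture_frame();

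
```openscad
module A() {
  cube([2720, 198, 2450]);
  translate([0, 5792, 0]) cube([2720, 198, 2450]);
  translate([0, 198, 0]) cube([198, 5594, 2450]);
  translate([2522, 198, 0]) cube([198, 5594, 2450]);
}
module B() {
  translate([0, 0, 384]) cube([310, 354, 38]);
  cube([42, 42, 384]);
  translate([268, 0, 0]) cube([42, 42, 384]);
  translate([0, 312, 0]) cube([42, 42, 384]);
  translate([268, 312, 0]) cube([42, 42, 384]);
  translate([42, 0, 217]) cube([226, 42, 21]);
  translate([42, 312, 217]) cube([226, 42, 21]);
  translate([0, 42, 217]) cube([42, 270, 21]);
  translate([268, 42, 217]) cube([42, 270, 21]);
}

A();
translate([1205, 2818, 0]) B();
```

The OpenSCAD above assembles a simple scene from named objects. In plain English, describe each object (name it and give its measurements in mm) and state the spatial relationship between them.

A is the wall frame of a small rectangular building: four walls, each 2450 mm tall and 198 mm thick, enclosing a footprint 2720 mm (x) by 5990 mm (y) outside-to-outside, with no floor or roof. The front and back walls (the −y and +y sides) span the full width; the two side walls fit between them.

B is a four-legged stool. The seat is a 310×354×38 mm slab whose top surface is at z = 422 mm; four square legs, each 42×42 mm in cross-section, run from the floor (z = 0) to the underside of the seat, each flush with a corner of the seat. Four stretchers, 42 mm wide and 21 mm tall, connect adjacent legs with their undersides at z = 217 mm, each running between the inner faces of the legs it joins and aligned with the legs' outer faces on the other axis.

The stool sits inside the house frame, centred.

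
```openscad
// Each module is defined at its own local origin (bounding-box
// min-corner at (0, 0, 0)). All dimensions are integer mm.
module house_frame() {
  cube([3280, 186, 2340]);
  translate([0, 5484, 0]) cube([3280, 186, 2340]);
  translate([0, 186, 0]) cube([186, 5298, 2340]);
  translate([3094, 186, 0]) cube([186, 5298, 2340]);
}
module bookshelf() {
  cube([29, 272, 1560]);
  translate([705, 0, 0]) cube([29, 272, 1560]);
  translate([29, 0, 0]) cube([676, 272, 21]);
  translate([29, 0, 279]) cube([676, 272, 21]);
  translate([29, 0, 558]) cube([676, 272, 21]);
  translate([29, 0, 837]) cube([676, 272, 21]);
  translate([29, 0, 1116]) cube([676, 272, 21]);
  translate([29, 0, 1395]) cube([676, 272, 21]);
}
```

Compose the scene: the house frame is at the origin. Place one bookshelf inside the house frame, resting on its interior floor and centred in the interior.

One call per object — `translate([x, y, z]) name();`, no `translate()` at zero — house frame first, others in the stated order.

house_frame();
translate([1273, 2699, 0]) bookshelf();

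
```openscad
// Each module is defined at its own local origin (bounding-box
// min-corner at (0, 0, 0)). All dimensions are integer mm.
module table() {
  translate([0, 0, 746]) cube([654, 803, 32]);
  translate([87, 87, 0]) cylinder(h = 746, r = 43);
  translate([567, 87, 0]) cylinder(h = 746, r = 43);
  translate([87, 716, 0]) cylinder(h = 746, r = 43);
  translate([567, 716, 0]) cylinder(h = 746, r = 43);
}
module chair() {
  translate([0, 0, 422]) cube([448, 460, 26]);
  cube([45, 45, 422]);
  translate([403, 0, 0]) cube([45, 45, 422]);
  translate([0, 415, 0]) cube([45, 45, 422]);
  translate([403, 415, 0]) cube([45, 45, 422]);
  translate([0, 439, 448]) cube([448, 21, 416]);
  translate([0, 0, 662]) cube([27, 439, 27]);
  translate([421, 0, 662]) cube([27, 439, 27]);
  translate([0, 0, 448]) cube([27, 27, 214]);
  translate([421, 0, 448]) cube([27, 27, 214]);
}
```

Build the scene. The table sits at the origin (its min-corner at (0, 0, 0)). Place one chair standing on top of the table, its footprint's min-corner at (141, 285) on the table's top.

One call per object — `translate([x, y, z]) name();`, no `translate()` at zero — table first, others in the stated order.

table();
translate([141, 285, 778]) chair();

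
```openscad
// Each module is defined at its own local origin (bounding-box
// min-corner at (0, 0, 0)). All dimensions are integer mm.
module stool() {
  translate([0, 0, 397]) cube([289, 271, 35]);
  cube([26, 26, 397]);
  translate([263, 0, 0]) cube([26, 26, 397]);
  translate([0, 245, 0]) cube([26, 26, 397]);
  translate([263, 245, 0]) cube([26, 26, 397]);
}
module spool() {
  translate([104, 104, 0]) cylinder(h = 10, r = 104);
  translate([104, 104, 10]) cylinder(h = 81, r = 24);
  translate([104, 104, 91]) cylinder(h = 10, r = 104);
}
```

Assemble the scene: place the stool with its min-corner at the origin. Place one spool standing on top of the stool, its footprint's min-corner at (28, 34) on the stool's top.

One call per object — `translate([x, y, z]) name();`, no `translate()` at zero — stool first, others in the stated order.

stool();
translate([28, 34, 432]) spool();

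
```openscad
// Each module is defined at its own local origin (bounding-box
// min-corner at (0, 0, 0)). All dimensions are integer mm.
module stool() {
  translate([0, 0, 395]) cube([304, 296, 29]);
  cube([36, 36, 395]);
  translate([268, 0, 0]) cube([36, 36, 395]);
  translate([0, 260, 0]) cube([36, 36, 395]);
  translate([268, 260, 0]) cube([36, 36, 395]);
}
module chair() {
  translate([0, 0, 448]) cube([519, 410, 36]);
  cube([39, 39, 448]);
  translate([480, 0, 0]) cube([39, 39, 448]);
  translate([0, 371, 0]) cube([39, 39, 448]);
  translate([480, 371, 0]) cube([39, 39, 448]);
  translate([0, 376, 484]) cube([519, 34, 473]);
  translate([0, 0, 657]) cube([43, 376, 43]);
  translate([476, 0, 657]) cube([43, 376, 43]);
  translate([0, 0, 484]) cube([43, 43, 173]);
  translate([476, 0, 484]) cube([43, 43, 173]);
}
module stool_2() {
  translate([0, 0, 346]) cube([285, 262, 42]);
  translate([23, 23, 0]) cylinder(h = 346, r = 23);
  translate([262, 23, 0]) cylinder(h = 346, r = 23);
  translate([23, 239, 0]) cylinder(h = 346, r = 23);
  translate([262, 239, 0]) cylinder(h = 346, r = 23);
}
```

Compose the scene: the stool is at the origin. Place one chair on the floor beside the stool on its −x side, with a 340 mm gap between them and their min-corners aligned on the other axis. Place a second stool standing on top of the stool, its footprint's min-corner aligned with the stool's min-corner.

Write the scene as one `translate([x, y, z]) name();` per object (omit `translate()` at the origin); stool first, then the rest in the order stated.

stool();
translate([-859, 0, 0]) chair();
translate([0, 0, 424]) stool_2();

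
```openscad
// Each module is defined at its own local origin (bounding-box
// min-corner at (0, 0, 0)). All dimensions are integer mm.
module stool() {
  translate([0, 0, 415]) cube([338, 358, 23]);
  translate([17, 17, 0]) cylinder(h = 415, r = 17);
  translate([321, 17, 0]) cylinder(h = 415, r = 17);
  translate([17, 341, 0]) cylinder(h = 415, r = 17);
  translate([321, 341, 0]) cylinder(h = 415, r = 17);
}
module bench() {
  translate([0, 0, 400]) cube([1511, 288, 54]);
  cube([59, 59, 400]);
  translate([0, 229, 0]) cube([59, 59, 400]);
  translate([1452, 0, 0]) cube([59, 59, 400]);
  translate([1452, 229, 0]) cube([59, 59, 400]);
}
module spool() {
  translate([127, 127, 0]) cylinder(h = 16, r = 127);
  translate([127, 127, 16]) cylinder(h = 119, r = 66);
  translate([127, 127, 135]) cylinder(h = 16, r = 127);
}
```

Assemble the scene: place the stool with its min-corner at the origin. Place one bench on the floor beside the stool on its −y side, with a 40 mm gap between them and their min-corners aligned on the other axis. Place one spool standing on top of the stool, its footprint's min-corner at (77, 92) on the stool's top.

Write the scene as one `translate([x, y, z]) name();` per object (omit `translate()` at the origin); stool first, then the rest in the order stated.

stool();
translate([0, -328, 0]) bench();
translate([77, 92, 438]) spool();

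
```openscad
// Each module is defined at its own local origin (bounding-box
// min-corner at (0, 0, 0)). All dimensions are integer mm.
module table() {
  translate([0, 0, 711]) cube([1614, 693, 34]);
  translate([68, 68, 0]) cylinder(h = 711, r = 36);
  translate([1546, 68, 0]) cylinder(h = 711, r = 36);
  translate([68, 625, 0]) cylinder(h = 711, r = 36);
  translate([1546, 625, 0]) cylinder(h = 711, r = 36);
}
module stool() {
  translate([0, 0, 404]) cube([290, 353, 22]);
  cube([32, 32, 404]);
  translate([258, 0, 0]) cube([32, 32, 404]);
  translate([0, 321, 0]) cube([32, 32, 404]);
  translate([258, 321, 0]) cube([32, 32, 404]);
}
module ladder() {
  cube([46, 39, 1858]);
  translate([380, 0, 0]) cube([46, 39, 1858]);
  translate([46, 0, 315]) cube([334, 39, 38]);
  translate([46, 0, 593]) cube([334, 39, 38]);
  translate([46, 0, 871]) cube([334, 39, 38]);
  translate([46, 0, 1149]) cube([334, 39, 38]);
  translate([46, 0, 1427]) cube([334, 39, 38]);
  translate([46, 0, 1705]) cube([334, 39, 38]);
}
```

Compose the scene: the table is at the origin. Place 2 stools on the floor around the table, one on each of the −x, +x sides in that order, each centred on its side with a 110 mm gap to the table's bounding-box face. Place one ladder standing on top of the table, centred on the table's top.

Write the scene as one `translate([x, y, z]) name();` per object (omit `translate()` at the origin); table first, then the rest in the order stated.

table();
translate([-400, 170, 0]) stool();
translate([1724, 170, 0]) stool();
translate([594, 327, 745]) ladder();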